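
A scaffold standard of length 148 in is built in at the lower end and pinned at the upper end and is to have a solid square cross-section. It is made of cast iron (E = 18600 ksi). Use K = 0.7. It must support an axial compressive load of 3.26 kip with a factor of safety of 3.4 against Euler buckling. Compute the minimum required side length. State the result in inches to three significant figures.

a ≈ 1.67 in

Required P_cr = n·P = 3.4 × 3.26 = 11.08 kip
L_e = K·L = 0.7 × 148 = 103.6 in
Required I = P_cr·L_e²/(π²E) = 1.108×10^4 × 103.6² / (π² × 1.86×10^7) = 0.6480 in⁴
Solid square: I = a⁴/12  ⇒  a = (12I)^(1/4) = (12×0.6480)^(1/4) = 1.67 in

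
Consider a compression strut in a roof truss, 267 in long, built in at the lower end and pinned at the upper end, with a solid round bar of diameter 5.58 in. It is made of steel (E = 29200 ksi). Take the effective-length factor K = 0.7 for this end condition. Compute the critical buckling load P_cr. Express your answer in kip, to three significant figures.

P_cr ≈ 393 kip

I = πd⁴/64 = π×5.58⁴/64 = 47.59 in⁴
Effective length L_e = K·L = 0.7 × 267 = 186.9 in
P_cr = π²EI / L_e² = π² × 29200×10³ × 47.59 / 186.9² = 3.926×10^5 lb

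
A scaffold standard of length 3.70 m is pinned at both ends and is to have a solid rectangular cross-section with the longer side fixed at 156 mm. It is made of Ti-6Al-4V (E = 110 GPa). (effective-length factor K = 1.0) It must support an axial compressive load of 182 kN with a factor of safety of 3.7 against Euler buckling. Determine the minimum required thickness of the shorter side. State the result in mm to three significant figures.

Required P_cr = n·P = 3.7 × 182 = 673.4 kN
L_e = K·L = 1 × 3.70 = 3.700 m
Required I = P_cr·L_e²/(π²E) = 6.734×10^5 × 3.700² / (π² × 1.10×10^11) = 8.491×10^-6 m⁴
I_req = 8.491×10^6 mm⁴
Rectangle, weak axis: I_min = h·b³/12 with h = 156 mm fixed  ⇒  b = (12I/h)^(1/3) = 86.8 mm

b ≈ 86.8 mm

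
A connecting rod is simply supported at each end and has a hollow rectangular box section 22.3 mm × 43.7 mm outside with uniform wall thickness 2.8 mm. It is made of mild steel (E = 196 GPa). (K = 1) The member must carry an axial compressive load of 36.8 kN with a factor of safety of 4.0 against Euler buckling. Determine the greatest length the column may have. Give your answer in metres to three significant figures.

L_max ≈ 0.580 m

Inner dimensions: h_i = 43.7 − 2×2.8 = 38.10 mm, b_i = 22.3 − 2×2.8 = 16.70 mm
Weak-axis I_min = (h_o·b_o³ − h_i·b_i³)/12 with b_o = 22.3, b_i = 16.70 mm (shorter outer/inner sides).
I_min = (43.7×22.3³ − 38.10×16.70³)/12 = 2.560×10^4 mm⁴
I = 2.560×10^-8 m⁴
Required critical load P_cr = n·P = 4.0 × 36.8 = 147.2 kN = 1.472×10^5 N
From P_cr = π²EI/(K·L)²:  L = (1/K)·√(π²EI/P_cr) = (1/1)·√(π²×1.96×10^11×2.560×10^-8/1.472×10^5)
L = 0.580 m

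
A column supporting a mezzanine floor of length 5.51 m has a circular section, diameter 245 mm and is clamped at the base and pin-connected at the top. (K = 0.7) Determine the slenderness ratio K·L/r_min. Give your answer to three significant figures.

λ ≈ 63.0

For a solid circle r = d/4 = 245/4 = 61.25 mm
L_e = K·L = 0.7 × 5.51 m = 3.857 m = 3857.0 mm
λ = L_e / r_min = 3857.0 / 61.25 = 63.0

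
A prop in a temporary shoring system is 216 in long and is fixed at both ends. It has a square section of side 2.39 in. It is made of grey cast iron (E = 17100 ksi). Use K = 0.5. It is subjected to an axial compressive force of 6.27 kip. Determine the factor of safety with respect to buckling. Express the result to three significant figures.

I = a⁴/12 = 2.39⁴/12 = 2.719 in⁴
Effective length L_e = K·L = 0.5 × 216 = 108.0 in
P_cr = π²EI / L_e² = π² × 17100×10³ × 2.719 / 108.0² = 3.934×10^4 lb
Factor of safety n = P_cr / P = 39.342 / 6.27 = 6.27

n ≈ 6.27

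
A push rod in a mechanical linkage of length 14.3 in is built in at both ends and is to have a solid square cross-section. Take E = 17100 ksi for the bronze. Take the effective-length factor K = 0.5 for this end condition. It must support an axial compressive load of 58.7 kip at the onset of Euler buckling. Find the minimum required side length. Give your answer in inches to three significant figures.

L_e = K·L = 0.5 × 14.3 = 7.150 in
Required I = P_cr·L_e²/(π²E) = 5.870×10^4 × 7.150² / (π² × 1.71×10^7) = 1.778×10^-2 in⁴
Solid square: I = a⁴/12  ⇒  a = (12I)^(1/4) = (12×1.778×10^-2)^(1/4) = 0.680 in

a ≈ 0.680 in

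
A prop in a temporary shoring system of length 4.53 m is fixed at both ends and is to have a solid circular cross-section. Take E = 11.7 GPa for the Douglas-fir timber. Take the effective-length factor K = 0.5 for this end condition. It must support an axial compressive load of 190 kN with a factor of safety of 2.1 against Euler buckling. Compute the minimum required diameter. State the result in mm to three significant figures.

Required P_cr = n·P = 2.1 × 190 = 399.0 kN
L_e = K·L = 0.5 × 4.53 = 2.265 m
Required I = P_cr·L_e²/(π²E) = 3.990×10^5 × 2.265² / (π² × 1.17×10^10) = 1.773×10^-5 m⁴
I_req = 1.773×10^7 mm⁴
Solid circle: I = πd⁴/64  ⇒  d = (64I/π)^(1/4) = (64×1.773×10^7/π)^(1/4) = 138 mm

d ≈ 138 mm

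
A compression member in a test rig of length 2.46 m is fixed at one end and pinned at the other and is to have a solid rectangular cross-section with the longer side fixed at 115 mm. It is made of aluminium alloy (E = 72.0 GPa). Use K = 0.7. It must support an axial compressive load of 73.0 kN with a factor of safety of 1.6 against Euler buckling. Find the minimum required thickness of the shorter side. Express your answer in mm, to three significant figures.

Required P_cr = n·P = 1.6 × 73.0 = 116.8 kN
L_e = K·L = 0.7 × 2.46 = 1.722 m
Required I = P_cr·L_e²/(π²E) = 1.168×10^5 × 1.722² / (π² × 7.20×10^10) = 4.874×10^-7 m⁴
I_req = 4.874×10^5 mm⁴
Rectangle, weak axis: I_min = h·b³/12 with h = 115 mm fixed  ⇒  b = (12I/h)^(1/3) = 37.0 mm

b ≈ 37.0 mm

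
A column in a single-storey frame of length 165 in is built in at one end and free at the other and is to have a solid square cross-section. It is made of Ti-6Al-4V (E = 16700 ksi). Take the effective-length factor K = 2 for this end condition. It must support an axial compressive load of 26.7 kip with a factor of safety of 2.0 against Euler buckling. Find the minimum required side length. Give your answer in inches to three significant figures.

a ≈ 4.54 in

Required P_cr = n·P = 2.0 × 26.7 = 53.40 kip
L_e = K·L = 2 × 165 = 330.0 in
Required I = P_cr·L_e²/(π²E) = 5.340×10^4 × 330.0² / (π² × 1.67×10^7) = 35.28 in⁴
Solid square: I = a⁴/12  ⇒  a = (12I)^(1/4) = (12×35.28)^(1/4) = 4.54 in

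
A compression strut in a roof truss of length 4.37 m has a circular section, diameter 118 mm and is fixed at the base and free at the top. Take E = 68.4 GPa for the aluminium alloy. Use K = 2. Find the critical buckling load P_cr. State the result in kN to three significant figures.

P_cr ≈ 84.1 kN

I = πd⁴/64 = π×118⁴/64 = 9.517×10^6 mm⁴
I = 9.517×10^6 mm⁴ = 9.517×10^-6 m⁴
Effective length L_e = K·L = 2 × 4.37 = 8.740 m
P_cr = π²EI / L_e² = π² × 68.4×10⁹ × 9.517×10^-6 / 8.740² = 8.411×10^4 N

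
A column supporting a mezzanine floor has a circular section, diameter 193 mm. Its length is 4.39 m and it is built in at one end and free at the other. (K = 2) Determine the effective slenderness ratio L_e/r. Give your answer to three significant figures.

For a solid circle r = d/4 = 193/4 = 48.25 mm
L_e = K·L = 2 × 4.39 m = 8.780 m = 8780.0 mm
λ = L_e / r_min = 8780.0 / 48.25 = 182

λ ≈ 182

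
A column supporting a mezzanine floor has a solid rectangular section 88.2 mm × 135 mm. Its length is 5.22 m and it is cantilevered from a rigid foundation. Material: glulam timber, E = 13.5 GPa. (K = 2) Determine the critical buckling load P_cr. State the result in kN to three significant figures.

P_cr ≈ 9.44 kN

Buckling occurs about the weak axis: I_min = h·b³/12 with b = 88.2 mm (the shorter side).
I_min = 135×88.2³/12 = 7.719×10^6 mm⁴
I = 7.719×10^6 mm⁴ = 7.719×10^-6 m⁴
Effective length L_e = K·L = 2 × 5.22 = 10.44 m
P_cr = π²EI / L_e² = π² × 13.5×10⁹ × 7.719×10^-6 / 10.44² = 9.436×10^3 N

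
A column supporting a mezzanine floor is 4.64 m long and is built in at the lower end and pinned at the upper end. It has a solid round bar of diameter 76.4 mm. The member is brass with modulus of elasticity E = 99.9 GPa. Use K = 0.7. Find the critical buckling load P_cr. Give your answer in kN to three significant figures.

I = πd⁴/64 = π×76.4⁴/64 = 1.672×10^6 mm⁴
I = 1.672×10^6 mm⁴ = 1.672×10^-6 m⁴
Effective length L_e = K·L = 0.7 × 4.64 = 3.248 m
P_cr = π²EI / L_e² = π² × 99.9×10⁹ × 1.672×10^-6 / 3.248² = 1.563×10^5 N

P_cr ≈ 156 kN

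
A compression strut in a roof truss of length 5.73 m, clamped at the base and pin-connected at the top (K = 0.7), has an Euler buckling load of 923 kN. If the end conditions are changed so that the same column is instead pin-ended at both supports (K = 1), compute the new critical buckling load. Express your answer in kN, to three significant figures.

P_cr ∝ 1/K², so P_cr,new = P_cr,old × (K_old/K_new)² = 923 × (0.7/1)²
= 923 × 0.4900 = 452 kN

P_cr ≈ 452 kN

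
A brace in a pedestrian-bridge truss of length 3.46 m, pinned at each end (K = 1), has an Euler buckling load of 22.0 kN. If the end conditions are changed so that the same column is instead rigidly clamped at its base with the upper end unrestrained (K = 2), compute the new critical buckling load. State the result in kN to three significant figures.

P_cr ∝ 1/K², so P_cr,new = P_cr,old × (K_old/K_new)² = 22.0 × (1/2)²
= 22.0 × 0.2500 = 5.50 kN

P_cr ≈ 5.50 kN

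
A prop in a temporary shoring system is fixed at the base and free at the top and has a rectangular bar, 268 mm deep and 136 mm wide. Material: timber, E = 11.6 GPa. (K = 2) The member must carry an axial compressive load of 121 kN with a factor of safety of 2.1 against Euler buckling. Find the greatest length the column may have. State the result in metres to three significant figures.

L_max ≈ 2.52 m

Buckling occurs about the weak axis: I_min = h·b³/12 with b = 136 mm (the shorter side).
I_min = 268×136³/12 = 5.618×10^7 mm⁴
I = 5.618×10^-5 m⁴
Required critical load P_cr = n·P = 2.1 × 121 = 254.1 kN = 2.541×10^5 N
From P_cr = π²EI/(K·L)²:  L = (1/K)·√(π²EI/P_cr) = (1/2)·√(π²×1.16×10^10×5.618×10^-5/2.541×10^5)
L = 2.52 m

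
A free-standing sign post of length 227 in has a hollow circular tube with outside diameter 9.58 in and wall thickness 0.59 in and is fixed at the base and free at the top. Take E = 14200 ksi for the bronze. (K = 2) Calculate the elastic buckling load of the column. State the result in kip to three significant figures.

P_cr ≈ 115 kip

Inner diameter d_i = 9.58 − 2×0.59 = 8.400 in
I = π(d_o⁴ − d_i⁴)/64 = π(9.58⁴ − 8.400⁴)/64 = 169.1 in⁴
Effective length L_e = K·L = 2 × 227 = 454.0 in
P_cr = π²EI / L_e² = π² × 14200×10³ × 169.1 / 454.0² = 1.150×10^5 lb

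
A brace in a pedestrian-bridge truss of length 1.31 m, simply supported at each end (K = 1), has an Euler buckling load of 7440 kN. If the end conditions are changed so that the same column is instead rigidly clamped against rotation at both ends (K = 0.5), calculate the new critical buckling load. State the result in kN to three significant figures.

P_cr ≈ 29800 kN

P_cr ∝ 1/K², so P_cr,new = P_cr,old × (K_old/K_new)² = 7440 × (1/0.5)²
= 7440 × 4.000 = 29800 kN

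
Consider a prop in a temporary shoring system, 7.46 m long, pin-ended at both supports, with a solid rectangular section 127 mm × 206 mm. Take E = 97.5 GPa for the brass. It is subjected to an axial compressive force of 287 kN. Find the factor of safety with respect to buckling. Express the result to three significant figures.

n ≈ 2.12

Buckling occurs about the weak axis: I_min = h·b³/12 with b = 127 mm (the shorter side).
I_min = 206×127³/12 = 3.516×10^7 mm⁴
I = 3.516×10^7 mm⁴ = 3.516×10^-5 m⁴
Effective length L_e = K·L = 1 × 7.46 = 7.460 m
P_cr = π²EI / L_e² = π² × 97.5×10⁹ × 3.516×10^-5 / 7.460² = 6.080×10^5 N
Factor of safety n = P_cr / P = 608.03 / 287 = 2.12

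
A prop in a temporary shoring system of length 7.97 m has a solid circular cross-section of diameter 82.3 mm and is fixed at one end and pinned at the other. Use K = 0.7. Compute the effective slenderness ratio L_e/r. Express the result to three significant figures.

λ ≈ 271

I = πd⁴/64 = π×82.3⁴/64 = 2.252×10^6 mm⁴
A = 5.320×10^3 mm²;  r_min = √(I/A) = √(2.252×10^6/5.320×10^3) = 20.58 mm
L_e = K·L = 0.7 × 7.97 m = 5.579 m = 5579.0 mm
λ = L_e / r_min = 5579.0 / 20.58 = 271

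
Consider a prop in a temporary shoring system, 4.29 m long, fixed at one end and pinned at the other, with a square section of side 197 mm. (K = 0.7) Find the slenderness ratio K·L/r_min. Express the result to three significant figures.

I = a⁴/12 = 197⁴/12 = 1.255×10^8 mm⁴
A = 3.881×10^4 mm²;  r_min = √(I/A) = √(1.255×10^8/3.881×10^4) = 56.87 mm
L_e = K·L = 0.7 × 4.29 m = 3.003 m = 3003.0 mm
λ = L_e / r_min = 3003.0 / 56.87 = 52.8

λ ≈ 52.8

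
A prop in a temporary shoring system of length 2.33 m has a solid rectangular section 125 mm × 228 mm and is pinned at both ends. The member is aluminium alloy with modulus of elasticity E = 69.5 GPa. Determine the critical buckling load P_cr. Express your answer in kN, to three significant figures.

P_cr ≈ 4690 kN

Buckling occurs about the weak axis: I_min = h·b³/12 with b = 125 mm (the shorter side).
I_min = 228×125³/12 = 3.711×10^7 mm⁴
I = 3.711×10^7 mm⁴ = 3.711×10^-5 m⁴
Effective length L_e = K·L = 1 × 2.33 = 2.330 m
P_cr = π²EI / L_e² = π² × 69.5×10⁹ × 3.711×10^-5 / 2.330² = 4.689×10^6 N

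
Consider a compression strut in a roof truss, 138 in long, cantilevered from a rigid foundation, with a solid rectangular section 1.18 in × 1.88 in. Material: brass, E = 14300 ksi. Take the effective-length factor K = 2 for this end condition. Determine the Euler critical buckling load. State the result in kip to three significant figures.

P_cr ≈ 0.477 kip

Buckling occurs about the weak axis: I_min = h·b³/12 with b = 1.18 in (the shorter side).
I_min = 1.88×1.18³/12 = 0.2574 in⁴
Effective length L_e = K·L = 2 × 138 = 276.0 in
P_cr = π²EI / L_e² = π² × 14300×10³ × 0.2574 / 276.0² = 476.9 lb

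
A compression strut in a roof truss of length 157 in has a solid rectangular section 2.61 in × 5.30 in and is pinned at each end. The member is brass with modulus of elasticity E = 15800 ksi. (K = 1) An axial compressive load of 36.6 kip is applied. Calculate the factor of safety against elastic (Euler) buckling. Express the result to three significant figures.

Buckling occurs about the weak axis: I_min = h·b³/12 with b = 2.61 in (the shorter side).
I_min = 5.30×2.61³/12 = 7.853 in⁴
Effective length L_e = K·L = 1 × 157 = 157.0 in
P_cr = π²EI / L_e² = π² × 15800×10³ × 7.853 / 157.0² = 4.968×10^4 lb
Factor of safety n = P_cr / P = 49.679 / 36.6 = 1.36

n ≈ 1.36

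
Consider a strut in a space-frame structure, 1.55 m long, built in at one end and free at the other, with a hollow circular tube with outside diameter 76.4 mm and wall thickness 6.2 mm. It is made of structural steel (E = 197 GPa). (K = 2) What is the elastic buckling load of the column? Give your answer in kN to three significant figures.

P_cr ≈ 172 kN

Inner diameter d_i = 76.4 − 2×6.2 = 64.00 mm
I = π(d_o⁴ − d_i⁴)/64 = π(76.4⁴ − 64.00⁴)/64 = 8.489×10^5 mm⁴
I = 8.489×10^5 mm⁴ = 8.489×10^-7 m⁴
Effective length L_e = K·L = 2 × 1.55 = 3.100 m
P_cr = π²EI / L_e² = π² × 197×10⁹ × 8.489×10^-7 / 3.100² = 1.717×10^5 N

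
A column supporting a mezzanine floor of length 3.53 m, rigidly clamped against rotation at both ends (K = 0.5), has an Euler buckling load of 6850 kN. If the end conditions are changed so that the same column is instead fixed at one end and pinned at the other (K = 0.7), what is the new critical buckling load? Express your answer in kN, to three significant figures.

P_cr ≈ 3490 kN

P_cr ∝ 1/K², so P_cr,new = P_cr,old × (K_old/K_new)² = 6850 × (0.5/0.7)²
= 6850 × 0.5102 = 3490 kN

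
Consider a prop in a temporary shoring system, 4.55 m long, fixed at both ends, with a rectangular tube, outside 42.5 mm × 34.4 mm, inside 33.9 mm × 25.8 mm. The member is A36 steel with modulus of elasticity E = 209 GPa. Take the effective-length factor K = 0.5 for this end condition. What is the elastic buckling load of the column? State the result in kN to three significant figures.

P_cr ≈ 38.1 kN

Weak-axis I_min = (h_o·b_o³ − h_i·b_i³)/12 with b_o = 34.4, b_i = 25.80 mm (shorter outer/inner sides).
I_min = (42.5×34.4³ − 33.90×25.80³)/12 = 9.566×10^4 mm⁴
I = 9.566×10^4 mm⁴ = 9.566×10^-8 m⁴
Effective length L_e = K·L = 0.5 × 4.55 = 2.275 m
P_cr = π²EI / L_e² = π² × 209×10⁹ × 9.566×10^-8 / 2.275² = 3.812×10^4 N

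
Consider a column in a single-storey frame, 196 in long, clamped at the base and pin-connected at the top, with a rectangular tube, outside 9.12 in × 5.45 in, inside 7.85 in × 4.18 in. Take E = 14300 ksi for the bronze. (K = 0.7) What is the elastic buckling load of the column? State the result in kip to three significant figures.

Weak-axis I_min = (h_o·b_o³ − h_i·b_i³)/12 with b_o = 5.45, b_i = 4.180 in (shorter outer/inner sides).
I_min = (9.12×5.45³ − 7.850×4.180³)/12 = 75.25 in⁴
Effective length L_e = K·L = 0.7 × 196 = 137.2 in
P_cr = π²EI / L_e² = π² × 14300×10³ × 75.25 / 137.2² = 5.642×10^5 lb

P_cr ≈ 564 kip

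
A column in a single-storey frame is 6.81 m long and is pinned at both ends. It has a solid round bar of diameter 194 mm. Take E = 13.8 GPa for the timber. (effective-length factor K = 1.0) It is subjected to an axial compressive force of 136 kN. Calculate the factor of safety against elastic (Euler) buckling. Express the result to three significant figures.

I = πd⁴/64 = π×194⁴/64 = 6.953×10^7 mm⁴
I = 6.953×10^7 mm⁴ = 6.953×10^-5 m⁴
Effective length L_e = K·L = 1 × 6.81 = 6.810 m
P_cr = π²EI / L_e² = π² × 13.8×10⁹ × 6.953×10^-5 / 6.810² = 2.042×10^5 N
Factor of safety n = P_cr / P = 204.20 / 136 = 1.50

n ≈ 1.50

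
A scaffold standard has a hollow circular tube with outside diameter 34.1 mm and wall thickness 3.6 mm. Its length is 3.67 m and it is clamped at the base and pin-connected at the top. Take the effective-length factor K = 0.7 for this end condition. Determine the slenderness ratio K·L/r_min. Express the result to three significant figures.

λ ≈ 237

Inner diameter d_i = 34.1 − 2×3.6 = 26.90 mm
I = π(d_o⁴ − d_i⁴)/64 = π(34.1⁴ − 26.90⁴)/64 = 4.067×10^4 mm⁴
A = 344.9 mm²;  r_min = √(I/A) = √(4.067×10^4/344.9) = 10.86 mm
L_e = K·L = 0.7 × 3.67 m = 2.569 m = 2569.0 mm
λ = L_e / r_min = 2569.0 / 10.86 = 237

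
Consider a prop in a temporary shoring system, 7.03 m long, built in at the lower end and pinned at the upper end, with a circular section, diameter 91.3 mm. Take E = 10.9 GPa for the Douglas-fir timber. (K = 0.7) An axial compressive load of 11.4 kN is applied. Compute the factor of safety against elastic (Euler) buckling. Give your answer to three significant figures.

I = πd⁴/64 = π×91.3⁴/64 = 3.411×10^6 mm⁴
I = 3.411×10^6 mm⁴ = 3.411×10^-6 m⁴
Effective length L_e = K·L = 0.7 × 7.03 = 4.921 m
P_cr = π²EI / L_e² = π² × 10.9×10⁹ × 3.411×10^-6 / 4.921² = 1.515×10^4 N
Factor of safety n = P_cr / P = 15.152 / 11.4 = 1.33

n ≈ 1.33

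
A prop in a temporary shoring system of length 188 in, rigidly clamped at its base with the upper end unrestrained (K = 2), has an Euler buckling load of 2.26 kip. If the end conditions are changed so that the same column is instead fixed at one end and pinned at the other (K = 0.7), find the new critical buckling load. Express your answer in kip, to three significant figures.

P_cr ∝ 1/K², so P_cr,new = P_cr,old × (K_old/K_new)² = 2.26 × (2/0.7)²
= 2.26 × 8.163 = 18.4 kip

P_cr ≈ 18.4 kip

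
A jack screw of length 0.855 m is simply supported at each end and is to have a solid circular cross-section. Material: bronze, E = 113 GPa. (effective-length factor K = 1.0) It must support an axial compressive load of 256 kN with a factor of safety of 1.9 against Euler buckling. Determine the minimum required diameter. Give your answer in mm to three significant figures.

Required P_cr = n·P = 1.9 × 256 = 486.4 kN
L_e = K·L = 1 × 0.855 = 0.8550 m
Required I = P_cr·L_e²/(π²E) = 4.864×10^5 × 0.8550² / (π² × 1.13×10^11) = 3.188×10^-7 m⁴
I_req = 3.188×10^5 mm⁴
Solid circle: I = πd⁴/64  ⇒  d = (64I/π)^(1/4) = (64×3.188×10^5/π)^(1/4) = 50.5 mm

d ≈ 50.5 mm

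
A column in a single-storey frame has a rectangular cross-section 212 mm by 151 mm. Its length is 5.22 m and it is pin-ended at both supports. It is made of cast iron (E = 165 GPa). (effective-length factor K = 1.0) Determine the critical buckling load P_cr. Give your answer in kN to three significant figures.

P_cr ≈ 3640 kN

Buckling occurs about the weak axis: I_min = h·b³/12 with b = 151 mm (the shorter side).
I_min = 212×151³/12 = 6.083×10^7 mm⁴
I = 6.083×10^7 mm⁴ = 6.083×10^-5 m⁴
Effective length L_e = K·L = 1 × 5.22 = 5.220 m
P_cr = π²EI / L_e² = π² × 165×10⁹ × 6.083×10^-5 / 5.220² = 3.635×10^6 N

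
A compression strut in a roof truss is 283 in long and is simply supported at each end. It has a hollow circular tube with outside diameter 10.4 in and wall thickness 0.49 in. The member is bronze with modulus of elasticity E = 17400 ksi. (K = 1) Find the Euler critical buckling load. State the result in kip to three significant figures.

Inner diameter d_i = 10.4 − 2×0.49 = 9.420 in
I = π(d_o⁴ − d_i⁴)/64 = π(10.4⁴ − 9.420⁴)/64 = 187.7 in⁴
Effective length L_e = K·L = 1 × 283 = 283.0 in
P_cr = π²EI / L_e² = π² × 17400×10³ × 187.7 / 283.0² = 4.025×10^5 lb

P_cr ≈ 403 kip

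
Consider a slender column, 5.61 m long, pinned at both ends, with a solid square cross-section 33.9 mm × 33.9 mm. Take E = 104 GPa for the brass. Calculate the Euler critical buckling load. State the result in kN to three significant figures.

I = a⁴/12 = 33.9⁴/12 = 1.101×10^5 mm⁴
I = 1.101×10^5 mm⁴ = 1.101×10^-7 m⁴
Effective length L_e = K·L = 1 × 5.61 = 5.610 m
P_cr = π²EI / L_e² = π² × 104×10⁹ × 1.101×10^-7 / 5.610² = 3.589×10^3 N

P_cr ≈ 3.59 kN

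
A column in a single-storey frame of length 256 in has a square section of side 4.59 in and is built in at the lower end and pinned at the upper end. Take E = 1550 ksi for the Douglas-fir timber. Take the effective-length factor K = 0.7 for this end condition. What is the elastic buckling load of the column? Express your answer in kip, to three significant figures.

I = a⁴/12 = 4.59⁴/12 = 36.99 in⁴
Effective length L_e = K·L = 0.7 × 256 = 179.2 in
P_cr = π²EI / L_e² = π² × 1550×10³ × 36.99 / 179.2² = 1.762×10^4 lb

P_cr ≈ 17.6 kip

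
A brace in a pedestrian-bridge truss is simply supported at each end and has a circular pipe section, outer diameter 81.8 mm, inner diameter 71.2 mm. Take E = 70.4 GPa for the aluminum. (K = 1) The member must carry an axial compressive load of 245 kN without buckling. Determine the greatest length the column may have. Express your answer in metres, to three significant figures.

d_o = 81.8 mm, d_i = 71.2 mm
I = π(d_o⁴ − d_i⁴)/64 = π(81.8⁴ − 71.20⁴)/64 = 9.363×10^5 mm⁴
I = 9.363×10^-7 m⁴
At the buckling limit P_cr = P = 2.450×10^5 N
From P_cr = π²EI/(K·L)²:  L = (1/K)·√(π²EI/P_cr) = (1/1)·√(π²×7.04×10^10×9.363×10^-7/2.450×10^5)
L = 1.63 m

L_max ≈ 1.63 m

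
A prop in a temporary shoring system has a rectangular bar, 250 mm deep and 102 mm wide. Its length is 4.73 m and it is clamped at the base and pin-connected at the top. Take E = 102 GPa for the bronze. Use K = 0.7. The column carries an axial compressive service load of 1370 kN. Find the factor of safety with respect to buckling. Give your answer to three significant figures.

Buckling occurs about the weak axis: I_min = h·b³/12 with b = 102 mm (the shorter side).
I_min = 250×102³/12 = 2.211×10^7 mm⁴
I = 2.211×10^7 mm⁴ = 2.211×10^-5 m⁴
Effective length L_e = K·L = 0.7 × 4.73 = 3.311 m
P_cr = π²EI / L_e² = π² × 102×10⁹ × 2.211×10^-5 / 3.311² = 2.030×10^6 N
Factor of safety n = P_cr / P = 2030.2 / 1370 = 1.48

n ≈ 1.48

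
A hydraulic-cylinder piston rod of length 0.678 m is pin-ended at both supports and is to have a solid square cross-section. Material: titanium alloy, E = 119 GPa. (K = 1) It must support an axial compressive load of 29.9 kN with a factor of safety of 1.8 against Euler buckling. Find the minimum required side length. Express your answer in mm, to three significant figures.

a ≈ 22.4 mm

Required P_cr = n·P = 1.8 × 29.9 = 53.82 kN
L_e = K·L = 1 × 0.678 = 0.6780 m
Required I = P_cr·L_e²/(π²E) = 5.382×10^4 × 0.6780² / (π² × 1.19×10^11) = 2.106×10^-8 m⁴
I_req = 2.106×10^4 mm⁴
Solid square: I = a⁴/12  ⇒  a = (12I)^(1/4) = (12×2.106×10^4)^(1/4) = 22.4 mm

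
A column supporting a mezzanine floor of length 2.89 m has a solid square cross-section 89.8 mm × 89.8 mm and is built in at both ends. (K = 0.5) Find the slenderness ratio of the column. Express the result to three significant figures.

λ ≈ 55.7

I = a⁴/12 = 89.8⁴/12 = 5.419×10^6 mm⁴
A = 8.064×10^3 mm²;  r_min = √(I/A) = √(5.419×10^6/8.064×10^3) = 25.92 mm
L_e = K·L = 0.5 × 2.89 m = 1.445 m = 1445.0 mm
λ = L_e / r_min = 1445.0 / 25.92 = 55.7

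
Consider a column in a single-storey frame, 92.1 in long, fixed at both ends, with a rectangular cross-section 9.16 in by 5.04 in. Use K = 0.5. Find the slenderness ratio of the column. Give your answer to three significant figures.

λ ≈ 31.7

For a rectangle r_min = b/√12 = 5.04/√12 = 1.455 in
L_e = K·L = 0.5 × 92.1 = 46.05 in
λ = L_e / r_min = 46.050 / 1.455 = 31.7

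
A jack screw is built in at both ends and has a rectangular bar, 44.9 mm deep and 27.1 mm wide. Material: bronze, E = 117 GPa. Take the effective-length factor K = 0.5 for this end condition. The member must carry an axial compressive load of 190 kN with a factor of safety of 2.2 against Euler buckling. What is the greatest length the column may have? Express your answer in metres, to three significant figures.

L_max ≈ 0.907 m

Buckling occurs about the weak axis: I_min = h·b³/12 with b = 27.1 mm (the shorter side).
I_min = 44.9×27.1³/12 = 7.447×10^4 mm⁴
I = 7.447×10^-8 m⁴
Required critical load P_cr = n·P = 2.2 × 190 = 418.0 kN = 4.180×10^5 N
From P_cr = π²EI/(K·L)²:  L = (1/K)·√(π²EI/P_cr) = (1/0.5)·√(π²×1.17×10^11×7.447×10^-8/4.180×10^5)
L = 0.907 m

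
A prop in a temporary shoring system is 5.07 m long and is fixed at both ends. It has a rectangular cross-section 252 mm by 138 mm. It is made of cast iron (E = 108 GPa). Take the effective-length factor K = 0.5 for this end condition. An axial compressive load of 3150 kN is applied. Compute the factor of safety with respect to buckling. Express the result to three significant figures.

n ≈ 2.91

Buckling occurs about the weak axis: I_min = h·b³/12 with b = 138 mm (the shorter side).
I_min = 252×138³/12 = 5.519×10^7 mm⁴
I = 5.519×10^7 mm⁴ = 5.519×10^-5 m⁴
Effective length L_e = K·L = 0.5 × 5.07 = 2.535 m
P_cr = π²EI / L_e² = π² × 108×10⁹ × 5.519×10^-5 / 2.535² = 9.154×10^6 N
Factor of safety n = P_cr / P = 9154.3 / 3150 = 2.91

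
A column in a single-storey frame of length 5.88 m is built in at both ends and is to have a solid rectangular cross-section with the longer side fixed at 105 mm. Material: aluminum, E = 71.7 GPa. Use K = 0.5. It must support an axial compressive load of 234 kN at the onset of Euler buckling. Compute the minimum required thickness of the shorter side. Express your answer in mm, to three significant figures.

b ≈ 68.9 mm

L_e = K·L = 0.5 × 5.88 = 2.940 m
Required I = P_cr·L_e²/(π²E) = 2.340×10^5 × 2.940² / (π² × 7.17×10^10) = 2.858×10^-6 m⁴
I_req = 2.858×10^6 mm⁴
Rectangle, weak axis: I_min = h·b³/12 with h = 105 mm fixed  ⇒  b = (12I/h)^(1/3) = 68.9 mm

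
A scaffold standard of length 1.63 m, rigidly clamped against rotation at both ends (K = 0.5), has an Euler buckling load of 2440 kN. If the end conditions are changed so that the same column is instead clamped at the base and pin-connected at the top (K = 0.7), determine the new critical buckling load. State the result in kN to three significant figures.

P_cr ≈ 1240 kN

P_cr ∝ 1/K², so P_cr,new = P_cr,old × (K_old/K_new)² = 2440 × (0.5/0.7)²
= 2440 × 0.5102 = 1240 kN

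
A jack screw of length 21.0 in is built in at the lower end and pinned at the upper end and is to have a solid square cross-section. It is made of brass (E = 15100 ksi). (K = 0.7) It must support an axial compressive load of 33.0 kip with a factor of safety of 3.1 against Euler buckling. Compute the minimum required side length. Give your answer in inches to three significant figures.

Required P_cr = n·P = 3.1 × 33.0 = 102.3 kip
L_e = K·L = 0.7 × 21.0 = 14.70 in
Required I = P_cr·L_e²/(π²E) = 1.023×10^5 × 14.70² / (π² × 1.51×10^7) = 0.1483 in⁴
Solid square: I = a⁴/12  ⇒  a = (12I)^(1/4) = (12×0.1483)^(1/4) = 1.16 in

a ≈ 1.16 in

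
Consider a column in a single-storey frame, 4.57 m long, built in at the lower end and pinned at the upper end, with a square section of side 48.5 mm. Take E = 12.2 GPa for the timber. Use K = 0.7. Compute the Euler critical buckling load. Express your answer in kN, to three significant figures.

I = a⁴/12 = 48.5⁴/12 = 4.611×10^5 mm⁴
I = 4.611×10^5 mm⁴ = 4.611×10^-7 m⁴
Effective length L_e = K·L = 0.7 × 4.57 = 3.199 m
P_cr = π²EI / L_e² = π² × 12.2×10⁹ × 4.611×10^-7 / 3.199² = 5.425×10^3 N

P_cr ≈ 5.43 kN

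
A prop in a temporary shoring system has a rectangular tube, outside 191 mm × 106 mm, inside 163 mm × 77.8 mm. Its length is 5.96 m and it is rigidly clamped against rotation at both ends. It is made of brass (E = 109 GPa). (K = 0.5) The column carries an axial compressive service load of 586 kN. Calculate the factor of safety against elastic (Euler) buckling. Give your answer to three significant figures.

n ≈ 2.60

Weak-axis I_min = (h_o·b_o³ − h_i·b_i³)/12 with b_o = 106, b_i = 77.80 mm (shorter outer/inner sides).
I_min = (191×106³ − 163.0×77.80³)/12 = 1.256×10^7 mm⁴
I = 1.256×10^7 mm⁴ = 1.256×10^-5 m⁴
Effective length L_e = K·L = 0.5 × 5.96 = 2.980 m
P_cr = π²EI / L_e² = π² × 109×10⁹ × 1.256×10^-5 / 2.980² = 1.522×10^6 N
Factor of safety n = P_cr / P = 1521.6 / 586 = 2.60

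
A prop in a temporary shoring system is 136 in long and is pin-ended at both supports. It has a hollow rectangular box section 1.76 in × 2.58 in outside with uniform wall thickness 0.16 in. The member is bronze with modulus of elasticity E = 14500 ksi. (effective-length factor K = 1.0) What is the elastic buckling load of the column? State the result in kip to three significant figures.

Inner dimensions: h_i = 2.58 − 2×0.16 = 2.260 in, b_i = 1.76 − 2×0.16 = 1.440 in
Weak-axis I_min = (h_o·b_o³ − h_i·b_i³)/12 with b_o = 1.76, b_i = 1.440 in (shorter outer/inner sides).
I_min = (2.58×1.76³ − 2.260×1.440³)/12 = 0.6098 in⁴
Effective length L_e = K·L = 1 × 136 = 136.0 in
P_cr = π²EI / L_e² = π² × 14500×10³ × 0.6098 / 136.0² = 4.718×10^3 lb

P_cr ≈ 4.72 kip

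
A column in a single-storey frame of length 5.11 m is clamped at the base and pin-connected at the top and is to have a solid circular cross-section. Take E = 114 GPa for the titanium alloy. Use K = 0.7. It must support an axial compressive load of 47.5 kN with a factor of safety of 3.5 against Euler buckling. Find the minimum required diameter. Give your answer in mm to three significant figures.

Required P_cr = n·P = 3.5 × 47.5 = 166.2 kN
L_e = K·L = 0.7 × 5.11 = 3.577 m
Required I = P_cr·L_e²/(π²E) = 1.663×10^5 × 3.577² / (π² × 1.14×10^11) = 1.891×10^-6 m⁴
I_req = 1.891×10^6 mm⁴
Solid circle: I = πd⁴/64  ⇒  d = (64I/π)^(1/4) = (64×1.891×10^6/π)^(1/4) = 78.8 mm

d ≈ 78.8 mm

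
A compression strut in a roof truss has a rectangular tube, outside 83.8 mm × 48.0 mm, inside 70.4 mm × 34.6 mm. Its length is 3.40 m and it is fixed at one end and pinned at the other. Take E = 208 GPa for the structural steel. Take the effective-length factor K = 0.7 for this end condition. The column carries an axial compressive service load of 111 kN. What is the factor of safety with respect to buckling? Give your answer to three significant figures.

Weak-axis I_min = (h_o·b_o³ − h_i·b_i³)/12 with b_o = 48.0, b_i = 34.60 mm (shorter outer/inner sides).
I_min = (83.8×48.0³ − 70.40×34.60³)/12 = 5.293×10^5 mm⁴
I = 5.293×10^5 mm⁴ = 5.293×10^-7 m⁴
Effective length L_e = K·L = 0.7 × 3.40 = 2.380 m
P_cr = π²EI / L_e² = π² × 208×10⁹ × 5.293×10^-7 / 2.380² = 1.918×10^5 N
Factor of safety n = P_cr / P = 191.83 / 111 = 1.73

n ≈ 1.73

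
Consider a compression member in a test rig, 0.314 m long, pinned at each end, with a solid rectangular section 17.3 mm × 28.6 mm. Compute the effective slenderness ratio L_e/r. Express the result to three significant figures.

λ ≈ 62.9

Buckling occurs about the weak axis: I_min = h·b³/12 with b = 17.3 mm (the shorter side).
I_min = 28.6×17.3³/12 = 1.234×10^4 mm⁴
A = 494.8 mm²;  r_min = √(I/A) = √(1.234×10^4/494.8) = 4.994 mm
L_e = K·L = 1 × 0.314 m = 0.3140 m = 314.00 mm
λ = L_e / r_min = 314.00 / 4.994 = 62.9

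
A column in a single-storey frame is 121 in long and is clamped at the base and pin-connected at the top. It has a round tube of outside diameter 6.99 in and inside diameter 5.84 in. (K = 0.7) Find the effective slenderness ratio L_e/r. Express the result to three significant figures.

d_o = 6.99 in, d_i = 5.84 in
I = π(d_o⁴ − d_i⁴)/64 = π(6.99⁴ − 5.840⁴)/64 = 60.09 in⁴
A = 11.59 in²;  r_min = √(I/A) = √(60.09/11.59) = 2.277 in
L_e = K·L = 0.7 × 121 = 84.70 in
λ = L_e / r_min = 84.700 / 2.277 = 37.2

λ ≈ 37.2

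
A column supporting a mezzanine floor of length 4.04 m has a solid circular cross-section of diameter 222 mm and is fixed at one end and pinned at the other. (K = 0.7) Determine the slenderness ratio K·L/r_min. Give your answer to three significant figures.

λ ≈ 51.0

I = πd⁴/64 = π×222⁴/64 = 1.192×10^8 mm⁴
A = 3.871×10^4 mm²;  r_min = √(I/A) = √(1.192×10^8/3.871×10^4) = 55.50 mm
L_e = K·L = 0.7 × 4.04 m = 2.828 m = 2828.0 mm
λ = L_e / r_min = 2828.0 / 55.50 = 51.0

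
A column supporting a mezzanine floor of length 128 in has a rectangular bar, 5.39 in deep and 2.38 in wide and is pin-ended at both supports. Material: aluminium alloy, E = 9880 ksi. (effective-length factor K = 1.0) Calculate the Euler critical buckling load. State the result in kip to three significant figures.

P_cr ≈ 36.0 kip

Buckling occurs about the weak axis: I_min = h·b³/12 with b = 2.38 in (the shorter side).
I_min = 5.39×2.38³/12 = 6.055 in⁴
Effective length L_e = K·L = 1 × 128 = 128.0 in
P_cr = π²EI / L_e² = π² × 9880×10³ × 6.055 / 128.0² = 3.604×10^4 lb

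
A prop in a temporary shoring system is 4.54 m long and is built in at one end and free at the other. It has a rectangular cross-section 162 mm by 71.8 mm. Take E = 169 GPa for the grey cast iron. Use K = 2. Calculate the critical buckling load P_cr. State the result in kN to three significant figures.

P_cr ≈ 101 kN

Buckling occurs about the weak axis: I_min = h·b³/12 with b = 71.8 mm (the shorter side).
I_min = 162×71.8³/12 = 4.997×10^6 mm⁴
I = 4.997×10^6 mm⁴ = 4.997×10^-6 m⁴
Effective length L_e = K·L = 2 × 4.54 = 9.080 m
P_cr = π²EI / L_e² = π² × 169×10⁹ × 4.997×10^-6 / 9.080² = 1.011×10^5 N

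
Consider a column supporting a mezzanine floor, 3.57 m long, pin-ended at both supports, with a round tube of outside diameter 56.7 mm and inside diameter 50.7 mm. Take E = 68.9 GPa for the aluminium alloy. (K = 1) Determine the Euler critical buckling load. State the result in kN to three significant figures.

d_o = 56.7 mm, d_i = 50.7 mm
I = π(d_o⁴ − d_i⁴)/64 = π(56.7⁴ − 50.70⁴)/64 = 1.830×10^5 mm⁴
I = 1.830×10^5 mm⁴ = 1.830×10^-7 m⁴
Effective length L_e = K·L = 1 × 3.57 = 3.570 m
P_cr = π²EI / L_e² = π² × 68.9×10⁹ × 1.830×10^-7 / 3.570² = 9.764×10^3 N

P_cr ≈ 9.76 kN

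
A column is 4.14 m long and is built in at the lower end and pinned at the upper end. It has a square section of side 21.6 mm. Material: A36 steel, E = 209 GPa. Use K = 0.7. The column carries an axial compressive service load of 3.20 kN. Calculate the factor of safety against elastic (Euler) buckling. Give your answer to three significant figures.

I = a⁴/12 = 21.6⁴/12 = 1.814×10^4 mm⁴
I = 1.814×10^4 mm⁴ = 1.814×10^-8 m⁴
Effective length L_e = K·L = 0.7 × 4.14 = 2.898 m
P_cr = π²EI / L_e² = π² × 209×10⁹ × 1.814×10^-8 / 2.898² = 4.455×10^3 N
Factor of safety n = P_cr / P = 4.4554 / 3.20 = 1.39

n ≈ 1.39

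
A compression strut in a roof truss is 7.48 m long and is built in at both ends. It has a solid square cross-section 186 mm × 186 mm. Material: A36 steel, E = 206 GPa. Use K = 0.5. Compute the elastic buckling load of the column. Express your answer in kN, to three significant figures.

P_cr ≈ 14500 kN

I = a⁴/12 = 186⁴/12 = 9.974×10^7 mm⁴
I = 9.974×10^7 mm⁴ = 9.974×10^-5 m⁴
Effective length L_e = K·L = 0.5 × 7.48 = 3.740 m
P_cr = π²EI / L_e² = π² × 206×10⁹ × 9.974×10^-5 / 3.740² = 1.450×10^7 N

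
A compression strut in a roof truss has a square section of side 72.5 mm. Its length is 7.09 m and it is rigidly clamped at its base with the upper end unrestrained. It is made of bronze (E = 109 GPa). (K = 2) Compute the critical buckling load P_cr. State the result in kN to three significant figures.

P_cr ≈ 12.3 kN

I = a⁴/12 = 72.5⁴/12 = 2.302×10^6 mm⁴
I = 2.302×10^6 mm⁴ = 2.302×10^-6 m⁴
Effective length L_e = K·L = 2 × 7.09 = 14.18 m
P_cr = π²EI / L_e² = π² × 109×10⁹ × 2.302×10^-6 / 14.18² = 1.232×10^4 N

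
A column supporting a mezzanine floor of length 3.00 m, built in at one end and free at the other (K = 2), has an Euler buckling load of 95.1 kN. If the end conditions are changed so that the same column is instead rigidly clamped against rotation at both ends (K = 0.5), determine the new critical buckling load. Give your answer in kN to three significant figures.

P_cr ∝ 1/K², so P_cr,new = P_cr,old × (K_old/K_new)² = 95.1 × (2/0.5)²
= 95.1 × 16.00 = 1520 kN

P_cr ≈ 1520 kN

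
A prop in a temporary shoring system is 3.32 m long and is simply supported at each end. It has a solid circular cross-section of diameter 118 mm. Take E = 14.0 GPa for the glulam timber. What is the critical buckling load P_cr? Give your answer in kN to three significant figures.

P_cr ≈ 119 kN

I = πd⁴/64 = π×118⁴/64 = 9.517×10^6 mm⁴
I = 9.517×10^6 mm⁴ = 9.517×10^-6 m⁴
Effective length L_e = K·L = 1 × 3.32 = 3.320 m
P_cr = π²EI / L_e² = π² × 14.0×10⁹ × 9.517×10^-6 / 3.320² = 1.193×10^5 N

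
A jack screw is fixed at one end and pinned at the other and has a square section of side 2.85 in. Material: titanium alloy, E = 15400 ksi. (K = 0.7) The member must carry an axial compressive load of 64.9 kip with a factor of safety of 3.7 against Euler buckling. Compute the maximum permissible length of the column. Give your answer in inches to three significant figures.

L_max ≈ 84.3 in

I = a⁴/12 = 2.85⁴/12 = 5.498 in⁴
Required critical load P_cr = n·P = 3.7 × 64.9 = 240.1 kip = 2.401×10^5 lb
From P_cr = π²EI/(K·L)²:  L = (1/K)·√(π²EI/P_cr) = (1/0.7)·√(π²×1.54×10^7×5.498/2.401×10^5)
L = 84.3 in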